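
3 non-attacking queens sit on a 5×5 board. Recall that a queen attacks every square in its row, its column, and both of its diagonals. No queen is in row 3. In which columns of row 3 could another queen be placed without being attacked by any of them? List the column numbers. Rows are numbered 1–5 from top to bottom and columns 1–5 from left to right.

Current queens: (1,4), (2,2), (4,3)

columns 5

(1,4) attacks row 3 at column 4 and diagonals 2.
(2,2) attacks row 3 at column 2 and diagonals 1, 3.
(4,3) attacks row 3 at column 3 and diagonals 2, 4.
Attacked columns: {1, 2, 3, 4}. Safe: {5}.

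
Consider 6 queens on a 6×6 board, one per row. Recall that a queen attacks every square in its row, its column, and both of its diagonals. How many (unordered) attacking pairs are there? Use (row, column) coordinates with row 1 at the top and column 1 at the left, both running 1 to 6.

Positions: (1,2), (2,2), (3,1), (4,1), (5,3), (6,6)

Same column: (1,2)–(2,2) (column 2); (3,1)–(4,1) (column 1).
Same diagonal: (2,2)–(3,1) (|2−3| = |2−1| = 1); (2,2)–(6,6) (|2−6| = |2−6| = 4); (3,1)–(5,3) (|3−5| = |1−3| = 2).
Total attacking pairs: 5.

5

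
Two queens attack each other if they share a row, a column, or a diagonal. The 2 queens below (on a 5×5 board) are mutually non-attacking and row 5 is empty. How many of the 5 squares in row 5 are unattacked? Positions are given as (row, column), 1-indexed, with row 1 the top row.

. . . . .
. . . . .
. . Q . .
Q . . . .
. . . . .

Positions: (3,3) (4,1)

1

(3,3) attacks row 5 at column 3 and diagonals 1, 5.
(4,1) attacks row 5 at column 1 and diagonals 2.
Attacked columns: {1, 2, 3, 5}. Safe: {4}.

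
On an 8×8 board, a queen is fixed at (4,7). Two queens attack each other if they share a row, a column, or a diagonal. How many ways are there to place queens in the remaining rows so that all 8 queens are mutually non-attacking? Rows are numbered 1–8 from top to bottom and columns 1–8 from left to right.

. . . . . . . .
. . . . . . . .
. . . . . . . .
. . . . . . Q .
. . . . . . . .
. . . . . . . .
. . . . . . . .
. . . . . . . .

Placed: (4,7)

8

Branch on row 1: col 1 → 0; col 2 → 1; col 3 → 3; col 5 → 2; col 6 → 2; col 8 → 0.
Sum: 0 + 1 + 3 + 2 + 2 + 0 = 8.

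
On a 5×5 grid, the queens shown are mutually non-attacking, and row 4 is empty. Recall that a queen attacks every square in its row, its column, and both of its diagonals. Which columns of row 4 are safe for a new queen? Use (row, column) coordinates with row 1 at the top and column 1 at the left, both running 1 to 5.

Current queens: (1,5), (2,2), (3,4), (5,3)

(1,5) attacks row 4 at column 5 and diagonals 2.
(2,2) attacks row 4 at column 2 and diagonals 4.
(3,4) attacks row 4 at column 4 and diagonals 3, 5.
(5,3) attacks row 4 at column 3 and diagonals 2, 4.
Attacked columns: {2, 3, 4, 5}. Safe: {1}.

columns 1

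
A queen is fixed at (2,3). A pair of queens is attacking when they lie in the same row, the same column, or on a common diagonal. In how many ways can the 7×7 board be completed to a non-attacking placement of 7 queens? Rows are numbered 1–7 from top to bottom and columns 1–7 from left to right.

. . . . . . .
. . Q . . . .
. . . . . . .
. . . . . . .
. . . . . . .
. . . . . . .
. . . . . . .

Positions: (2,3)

6

Branch on row 1: col 1 → 1; col 5 → 1; col 6 → 3; col 7 → 1.
Sum: 1 + 1 + 3 + 1 = 6.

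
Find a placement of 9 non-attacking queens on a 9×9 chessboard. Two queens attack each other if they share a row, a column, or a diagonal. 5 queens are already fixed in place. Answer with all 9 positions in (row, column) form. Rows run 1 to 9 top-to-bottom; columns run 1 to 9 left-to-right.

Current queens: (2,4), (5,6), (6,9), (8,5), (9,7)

Row 1: attacked by (2,4)→{3,4,5}; (5,6)→{2,6}; (6,9)→{4,9}; (8,5)→{5}; (9,7)→{7}. Safe: 1, 8. Place at column 1.
Row 3: attacked by (1,1)→{1,3}; (2,4)→{3,4,5}; (5,6)→{4,6,8}; (6,9)→{6,9}; (8,5)→{5}; (9,7)→{1,7}. Safe: 2. Place at column 2.
Row 4: attacked by (1,1)→{1,4}; (2,4)→{2,4,6}; (3,2)→{1,2,3}; (5,6)→{5,6,7}; (6,9)→{7,9}; (8,5)→{1,5,9}; (9,7)→{2,7}. Safe: 8. Place at column 8.
Row 7: attacked by (1,1)→{1,7}; (2,4)→{4,9}; (3,2)→{2,6}; (4,8)→{5,8}; (5,6)→{4,6,8}; (6,9)→{8,9}; (8,5)→{4,5,6}; (9,7)→{5,7,9}. Safe: 3. Place at column 3.
Columns [1, 4, 2, 8, 6, 9, 3, 5, 7], r−c [0, -2, 1, -4, -1, -3, 4, 3, 2], r+c [2, 6, 5, 12, 11, 15, 10, 13, 16] are all distinct, so no two queens attack.

(1,1) (2,4) (3,2) (4,8) (5,6) (6,9) (7,3) (8,5) (9,7)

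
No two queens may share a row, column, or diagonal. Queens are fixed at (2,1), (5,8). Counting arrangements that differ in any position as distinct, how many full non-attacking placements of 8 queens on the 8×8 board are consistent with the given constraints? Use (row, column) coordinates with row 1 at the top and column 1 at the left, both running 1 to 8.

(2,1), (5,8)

3

Branch on row 1: col 3 → 1; col 5 → 1; col 6 → 1; col 7 → 0.
Sum: 1 + 1 + 1 + 0 = 3.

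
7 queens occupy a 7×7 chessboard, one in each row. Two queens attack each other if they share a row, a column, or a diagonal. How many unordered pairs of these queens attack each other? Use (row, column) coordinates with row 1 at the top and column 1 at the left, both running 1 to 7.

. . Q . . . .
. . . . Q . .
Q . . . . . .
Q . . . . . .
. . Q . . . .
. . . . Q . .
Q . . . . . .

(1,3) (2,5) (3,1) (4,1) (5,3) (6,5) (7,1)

Same column: (1,3)–(5,3) (column 3); (2,5)–(6,5) (column 5); (3,1)–(4,1) (column 1); (3,1)–(7,1) (column 1); (4,1)–(7,1) (column 1).
Same diagonal: (1,3)–(3,1) (|1−3| = |3−1| = 2); (3,1)–(5,3) (|3−5| = |1−3| = 2); (5,3)–(7,1) (|5−7| = |3−1| = 2).
Total attacking pairs: 8.

8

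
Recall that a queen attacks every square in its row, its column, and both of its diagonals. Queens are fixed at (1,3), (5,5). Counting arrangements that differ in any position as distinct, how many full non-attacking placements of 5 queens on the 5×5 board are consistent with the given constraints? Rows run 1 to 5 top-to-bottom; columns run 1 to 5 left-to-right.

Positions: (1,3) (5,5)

1

Branch on row 2: col 1 → 1.
Sum: 1 = 1.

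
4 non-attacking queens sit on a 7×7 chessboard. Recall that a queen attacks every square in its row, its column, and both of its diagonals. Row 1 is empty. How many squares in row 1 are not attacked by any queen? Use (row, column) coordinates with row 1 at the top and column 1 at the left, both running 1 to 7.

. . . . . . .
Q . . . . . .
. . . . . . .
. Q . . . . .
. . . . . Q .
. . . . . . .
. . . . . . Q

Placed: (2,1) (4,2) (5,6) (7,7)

2

(2,1) attacks row 1 at column 1 and diagonals 2.
(4,2) attacks row 1 at column 2 and diagonals 5.
(5,6) attacks row 1 at column 6 and diagonals 2.
(7,7) attacks row 1 at column 7 and diagonals 1.
Attacked columns: {1, 2, 5, 6, 7}. Safe: {3, 4}.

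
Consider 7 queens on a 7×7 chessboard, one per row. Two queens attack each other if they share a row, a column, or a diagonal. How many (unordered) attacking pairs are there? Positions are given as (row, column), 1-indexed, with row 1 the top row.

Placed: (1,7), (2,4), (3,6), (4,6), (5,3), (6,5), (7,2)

Same column: (3,6)–(4,6) (column 6).
Same diagonal: (1,7)–(5,3) (|1−5| = |7−3| = 4); (2,4)–(4,6) (|2−4| = |4−6| = 2); (3,6)–(7,2) (|3−7| = |6−2| = 4).
Total attacking pairs: 4.

4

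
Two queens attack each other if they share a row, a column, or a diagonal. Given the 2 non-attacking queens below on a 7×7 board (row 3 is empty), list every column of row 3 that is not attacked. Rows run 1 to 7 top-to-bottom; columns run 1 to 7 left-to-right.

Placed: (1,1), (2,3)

(1,1) attacks row 3 at column 1 and diagonals 3.
(2,3) attacks row 3 at column 3 and diagonals 2, 4.
Attacked columns: {1, 2, 3, 4}. Safe: {5, 6, 7}.

columns 5, 6, 7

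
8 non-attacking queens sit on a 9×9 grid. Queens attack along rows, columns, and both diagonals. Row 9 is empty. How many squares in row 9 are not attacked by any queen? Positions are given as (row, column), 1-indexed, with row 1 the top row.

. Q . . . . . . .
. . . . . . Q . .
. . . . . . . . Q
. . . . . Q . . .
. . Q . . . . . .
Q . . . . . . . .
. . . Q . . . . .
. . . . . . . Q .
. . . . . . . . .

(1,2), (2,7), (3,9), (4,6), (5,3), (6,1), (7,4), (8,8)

1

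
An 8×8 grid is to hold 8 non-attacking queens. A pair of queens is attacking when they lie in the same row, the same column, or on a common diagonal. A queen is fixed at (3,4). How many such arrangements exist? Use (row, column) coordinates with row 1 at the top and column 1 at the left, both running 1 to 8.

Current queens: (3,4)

Branch on row 1: col 1 → 1; col 3 → 3; col 5 → 6; col 7 → 1; col 8 → 1.
Sum: 1 + 3 + 6 + 1 + 1 = 12.

12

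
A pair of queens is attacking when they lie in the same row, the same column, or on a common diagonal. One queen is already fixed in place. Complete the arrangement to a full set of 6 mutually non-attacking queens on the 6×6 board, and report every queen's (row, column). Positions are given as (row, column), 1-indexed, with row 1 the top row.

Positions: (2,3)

Row 1: attacked by (2,3)→{2,3,4}. Safe: 1, 5, 6. Place at column 5.
Row 3: attacked by (1,5)→{3,5}; (2,3)→{2,3,4}. Safe: 1, 6. Place at column 1.
Row 4: attacked by (1,5)→{2,5}; (2,3)→{1,3,5}; (3,1)→{1,2}. Safe: 4, 6. Place at column 6.
Row 5: attacked by (1,5)→{1,5}; (2,3)→{3,6}; (3,1)→{1,3}; (4,6)→{5,6}. Safe: 2, 4. Place at column 4.
Row 6: attacked by (1,5)→{5}; (2,3)→{3}; (3,1)→{1,4}; (4,6)→{4,6}; (5,4)→{3,4,5}. Safe: 2. Place at column 2.
Columns [5, 3, 1, 6, 4, 2], r−c [-4, -1, 2, -2, 1, 4], r+c [6, 5, 4, 10, 9, 8] are all distinct, so no two queens attack.

(1,5) (2,3) (3,1) (4,6) (5,4) (6,2)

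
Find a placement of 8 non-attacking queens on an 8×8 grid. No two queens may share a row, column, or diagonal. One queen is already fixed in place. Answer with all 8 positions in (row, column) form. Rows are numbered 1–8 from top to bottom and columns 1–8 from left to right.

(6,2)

Row 1: attacked by (6,2)→{2,7}. Safe: 1, 3, 4, 5, 6, 8. Place at column 5.
Row 2: attacked by (1,5)→{4,5,6}; (6,2)→{2,6}. Safe: 1, 3, 7, 8. Place at column 3.
Row 3: attacked by (1,5)→{3,5,7}; (2,3)→{2,3,4}; (6,2)→{2,5}. Safe: 1, 6, 8. Place at column 1.
Row 4: attacked by (1,5)→{2,5,8}; (2,3)→{1,3,5}; (3,1)→{1,2}; (6,2)→{2,4}. Safe: 6, 7. Place at column 6.
Row 5: attacked by (1,5)→{1,5}; (2,3)→{3,6}; (3,1)→{1,3}; (4,6)→{5,6,7}; (6,2)→{1,2,3}. Safe: 4, 8. Place at column 8.
Row 7: attacked by (1,5)→{5}; (2,3)→{3,8}; (3,1)→{1,5}; (4,6)→{3,6}; (5,8)→{6,8}; (6,2)→{1,2,3}. Safe: 4, 7. Place at column 4.
Row 8: attacked by (1,5)→{5}; (2,3)→{3}; (3,1)→{1,6}; (4,6)→{2,6}; (5,8)→{5,8}; (6,2)→{2,4}; (7,4)→{3,4,5}. Safe: 7. Place at column 7.
Columns [5, 3, 1, 6, 8, 2, 4, 7], r−c [-4, -1, 2, -2, -3, 4, 3, 1], r+c [6, 5, 4, 10, 13, 8, 11, 15] are all distinct, so no two queens attack.

(1,5) (2,3) (3,1) (4,6) (5,8) (6,2) (7,4) (8,7)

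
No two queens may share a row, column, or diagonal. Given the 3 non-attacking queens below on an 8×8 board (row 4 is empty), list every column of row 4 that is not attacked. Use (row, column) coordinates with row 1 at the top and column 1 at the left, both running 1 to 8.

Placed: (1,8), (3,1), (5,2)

columns 4, 6, 7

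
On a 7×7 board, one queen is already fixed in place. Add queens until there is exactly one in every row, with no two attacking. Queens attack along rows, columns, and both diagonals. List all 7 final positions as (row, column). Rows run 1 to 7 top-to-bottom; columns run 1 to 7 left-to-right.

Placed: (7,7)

Row 1: attacked by (7,7)→{1,7}. Safe: 2, 3, 4, 5, 6. Place at column 3.
Row 2: attacked by (1,3)→{2,3,4}; (7,7)→{2,7}. Safe: 1, 5, 6. Place at column 6.
Row 3: attacked by (1,3)→{1,3,5}; (2,6)→{5,6,7}; (7,7)→{3,7}. Safe: 2, 4. Place at column 2.
Row 4: attacked by (1,3)→{3,6}; (2,6)→{4,6}; (3,2)→{1,2,3}; (7,7)→{4,7}. Safe: 5. Place at column 5.
Row 5: attacked by (1,3)→{3,7}; (2,6)→{3,6}; (3,2)→{2,4}; (4,5)→{4,5,6}; (7,7)→{5,7}. Safe: 1. Place at column 1.
Row 6: attacked by (1,3)→{3}; (2,6)→{2,6}; (3,2)→{2,5}; (4,5)→{3,5,7}; (5,1)→{1,2}; (7,7)→{6,7}. Safe: 4. Place at column 4.
Columns [3, 6, 2, 5, 1, 4, 7], r−c [-2, -4, 1, -1, 4, 2, 0], r+c [4, 8, 5, 9, 6, 10, 14] are all distinct, so no two queens attack.

(1,3) (2,6) (3,2) (4,5) (5,1) (6,4) (7,7)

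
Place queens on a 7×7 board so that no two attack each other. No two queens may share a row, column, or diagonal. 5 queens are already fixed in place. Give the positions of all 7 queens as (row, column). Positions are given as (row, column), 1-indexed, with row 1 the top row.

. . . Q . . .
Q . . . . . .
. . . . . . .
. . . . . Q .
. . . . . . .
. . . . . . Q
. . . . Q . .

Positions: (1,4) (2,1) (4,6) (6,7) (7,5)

(1,4) (2,1) (3,3) (4,6) (5,2) (6,7) (7,5)

Row 3: attacked by (1,4)→{2,4,6}; (2,1)→{1,2}; (4,6)→{5,6,7}; (6,7)→{4,7}; (7,5)→{1,5}. Safe: 3. Place at column 3.
Row 5: attacked by (1,4)→{4}; (2,1)→{1,4}; (3,3)→{1,3,5}; (4,6)→{5,6,7}; (6,7)→{6,7}; (7,5)→{3,5,7}. Safe: 2. Place at column 2.
Columns [4, 1, 3, 6, 2, 7, 5], r−c [-3, 1, 0, -2, 3, -1, 2], r+c [5, 3, 6, 10, 7, 13, 12] are all distinct, so no two queens attack.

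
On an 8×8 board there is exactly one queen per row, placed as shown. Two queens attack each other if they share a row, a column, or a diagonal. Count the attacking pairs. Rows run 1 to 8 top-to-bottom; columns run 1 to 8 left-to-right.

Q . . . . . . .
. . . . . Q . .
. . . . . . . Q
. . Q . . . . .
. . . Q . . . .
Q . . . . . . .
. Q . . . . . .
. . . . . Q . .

Same column: (1,1)–(6,1) (column 1); (2,6)–(8,6) (column 6).
Same diagonal: (4,3)–(5,4) (|4−5| = |3−4| = 1); (4,3)–(6,1) (|4−6| = |3−1| = 2); (5,4)–(7,2) (|5−7| = |4−2| = 2); (6,1)–(7,2) (|6−7| = |1−2| = 1).
Total attacking pairs: 6.

6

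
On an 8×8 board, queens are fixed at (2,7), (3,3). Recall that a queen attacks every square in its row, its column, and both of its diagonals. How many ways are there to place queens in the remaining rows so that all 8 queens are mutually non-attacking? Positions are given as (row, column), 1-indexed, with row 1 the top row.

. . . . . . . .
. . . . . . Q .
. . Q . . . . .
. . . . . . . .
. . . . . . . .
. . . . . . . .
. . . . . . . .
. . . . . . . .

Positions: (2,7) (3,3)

2

Branch on row 1: col 2 → 1; col 4 → 1.
Sum: 1 + 1 = 2.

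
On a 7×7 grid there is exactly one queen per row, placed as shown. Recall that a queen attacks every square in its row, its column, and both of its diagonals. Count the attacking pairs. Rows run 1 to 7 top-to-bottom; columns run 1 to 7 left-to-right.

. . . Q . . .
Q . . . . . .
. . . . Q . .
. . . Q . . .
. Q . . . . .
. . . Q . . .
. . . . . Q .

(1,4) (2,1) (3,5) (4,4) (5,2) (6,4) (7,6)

5

Same column: (1,4)–(4,4) (column 4); (1,4)–(6,4) (column 4); (4,4)–(6,4) (column 4).
Same diagonal: (2,1)–(7,6) (|2−7| = |1−6| = 5); (3,5)–(4,4) (|3−4| = |5−4| = 1).
Total attacking pairs: 5.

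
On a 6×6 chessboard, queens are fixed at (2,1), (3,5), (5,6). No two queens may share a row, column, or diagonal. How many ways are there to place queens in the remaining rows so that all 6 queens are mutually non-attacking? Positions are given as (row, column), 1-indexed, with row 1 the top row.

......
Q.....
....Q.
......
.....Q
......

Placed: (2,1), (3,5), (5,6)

Branch on row 1: col 4 → 1.
Sum: 1 = 1.

1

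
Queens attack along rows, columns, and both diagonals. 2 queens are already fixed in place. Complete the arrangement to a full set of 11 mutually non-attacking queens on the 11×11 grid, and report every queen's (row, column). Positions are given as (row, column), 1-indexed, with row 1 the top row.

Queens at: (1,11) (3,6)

Row 2: attacked by (1,11)→{10,11}; (3,6)→{5,6,7}. Safe: 1, 2, 3, 4, 8, 9. Place at column 9.
Row 4: attacked by (1,11)→{8,11}; (2,9)→{7,9,11}; (3,6)→{5,6,7}. Safe: 1, 2, 3, 4, 10. Place at column 3.
Row 5: attacked by (1,11)→{7,11}; (2,9)→{6,9}; (3,6)→{4,6,8}; (4,3)→{2,3,4}. Safe: 1, 5, 10. Place at column 10.
Row 6: attacked by (1,11)→{6,11}; (2,9)→{5,9}; (3,6)→{3,6,9}; (4,3)→{1,3,5}; (5,10)→{9,10,11}. Safe: 2, 4, 7, 8. Place at column 4.
Row 7: attacked by (1,11)→{5,11}; (2,9)→{4,9}; (3,6)→{2,6,10}; (4,3)→{3,6}; (5,10)→{8,10}; (6,4)→{3,4,5}. Safe: 1, 7. Place at column 1.
Row 8: attacked by (1,11)→{4,11}; (2,9)→{3,9}; (3,6)→{1,6,11}; (4,3)→{3,7}; (5,10)→{7,10}; (6,4)→{2,4,6}; (7,1)→{1,2}. Safe: 5, 8. Place at column 8.
Row 9: attacked by (1,11)→{3,11}; (2,9)→{2,9}; (3,6)→{6}; (4,3)→{3,8}; (5,10)→{6,10}; (6,4)→{1,4,7}; (7,1)→{1,3}; (8,8)→{7,8,9}. Safe: 5. Place at column 5.
Row 10: attacked by (1,11)→{2,11}; (2,9)→{1,9}; (3,6)→{6}; (4,3)→{3,9}; (5,10)→{5,10}; (6,4)→{4,8}; (7,1)→{1,4}; (8,8)→{6,8,10}; (9,5)→{4,5,6}. Safe: 7. Place at column 7.
Row 11: attacked by (1,11)→{1,11}; (2,9)→{9}; (3,6)→{6}; (4,3)→{3,10}; (5,10)→{4,10}; (6,4)→{4,9}; (7,1)→{1,5}; (8,8)→{5,8,11}; (9,5)→{3,5,7}; (10,7)→{6,7,8}. Safe: 2. Place at column 2.
Columns [11, 9, 6, 3, 10, 4, 1, 8, 5, 7, 2], r−c [-10, -7, -3, 1, -5, 2, 6, 0, 4, 3, 9], r+c [12, 11, 9, 7, 15, 10, 8, 16, 14, 17, 13] are all distinct, so no two queens attack.

(1,11) (2,9) (3,6) (4,3) (5,10) (6,4) (7,1) (8,8) (9,5) (10,7) (11,2)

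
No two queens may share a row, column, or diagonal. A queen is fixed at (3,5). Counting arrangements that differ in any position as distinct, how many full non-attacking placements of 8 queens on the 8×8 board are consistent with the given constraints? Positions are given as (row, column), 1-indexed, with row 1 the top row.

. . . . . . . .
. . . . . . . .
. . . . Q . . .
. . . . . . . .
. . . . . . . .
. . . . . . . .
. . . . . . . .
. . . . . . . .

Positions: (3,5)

Branch on row 1: col 1 → 1; col 2 → 1; col 4 → 6; col 6 → 3; col 8 → 1.
Sum: 1 + 1 + 6 + 3 + 1 = 12.

12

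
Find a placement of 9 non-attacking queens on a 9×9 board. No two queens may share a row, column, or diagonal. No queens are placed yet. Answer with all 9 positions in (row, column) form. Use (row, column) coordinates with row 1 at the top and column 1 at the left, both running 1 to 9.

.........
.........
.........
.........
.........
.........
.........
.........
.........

Row 1: Safe: 1, 2, 3, 4, 5, 6, 7, 8, 9. Place at column 9.
Row 2: attacked by (1,9)→{8,9}. Safe: 1, 2, 3, 4, 5, 6, 7. Place at column 5.
Row 3: attacked by (1,9)→{7,9}; (2,5)→{4,5,6}. Safe: 1, 2, 3, 8. Place at column 3.
Row 4: attacked by (1,9)→{6,9}; (2,5)→{3,5,7}; (3,3)→{2,3,4}. Safe: 1, 8. Place at column 1.
Row 5: attacked by (1,9)→{5,9}; (2,5)→{2,5,8}; (3,3)→{1,3,5}; (4,1)→{1,2}. Safe: 4, 6, 7. Place at column 6.
Row 6: attacked by (1,9)→{4,9}; (2,5)→{1,5,9}; (3,3)→{3,6}; (4,1)→{1,3}; (5,6)→{5,6,7}. Safe: 2, 8. Place at column 8.
Row 7: attacked by (1,9)→{3,9}; (2,5)→{5}; (3,3)→{3,7}; (4,1)→{1,4}; (5,6)→{4,6,8}; (6,8)→{7,8,9}. Safe: 2. Place at column 2.
Row 8: attacked by (1,9)→{2,9}; (2,5)→{5}; (3,3)→{3,8}; (4,1)→{1,5}; (5,6)→{3,6,9}; (6,8)→{6,8}; (7,2)→{1,2,3}. Safe: 4, 7. Place at column 4.
Row 9: attacked by (1,9)→{1,9}; (2,5)→{5}; (3,3)→{3,9}; (4,1)→{1,6}; (5,6)→{2,6}; (6,8)→{5,8}; (7,2)→{2,4}; (8,4)→{3,4,5}. Safe: 7. Place at column 7.
Columns [9, 5, 3, 1, 6, 8, 2, 4, 7], r−c [-8, -3, 0, 3, -1, -2, 5, 4, 2], r+c [10, 7, 6, 5, 11, 14, 9, 12, 16] are all distinct, so no two queens attack.

(1,9) (2,5) (3,3) (4,1) (5,6) (6,8) (7,2) (8,4) (9,7)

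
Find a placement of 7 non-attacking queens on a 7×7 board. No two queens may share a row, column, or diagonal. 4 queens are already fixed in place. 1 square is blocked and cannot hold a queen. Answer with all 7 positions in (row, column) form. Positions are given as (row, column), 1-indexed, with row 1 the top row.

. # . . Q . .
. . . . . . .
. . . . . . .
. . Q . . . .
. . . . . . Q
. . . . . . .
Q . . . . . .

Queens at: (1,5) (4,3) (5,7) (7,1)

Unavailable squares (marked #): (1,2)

(1,5) (2,2) (3,6) (4,3) (5,7) (6,4) (7,1)

Row 2: attacked by (1,5)→{4,5,6}; (4,3)→{1,3,5}; (5,7)→{4,7}; (7,1)→{1,6}. Safe: 2. Place at column 2.
Row 3: attacked by (1,5)→{3,5,7}; (2,2)→{1,2,3}; (4,3)→{2,3,4}; (5,7)→{5,7}; (7,1)→{1,5}. Safe: 6. Place at column 6.
Row 6: attacked by (1,5)→{5}; (2,2)→{2,6}; (3,6)→{3,6}; (4,3)→{1,3,5}; (5,7)→{6,7}; (7,1)→{1,2}. Safe: 4. Place at column 4.
Columns [5, 2, 6, 3, 7, 4, 1], r−c [-4, 0, -3, 1, -2, 2, 6], r+c [6, 4, 9, 7, 12, 10, 8] are all distinct, so no two queens attack.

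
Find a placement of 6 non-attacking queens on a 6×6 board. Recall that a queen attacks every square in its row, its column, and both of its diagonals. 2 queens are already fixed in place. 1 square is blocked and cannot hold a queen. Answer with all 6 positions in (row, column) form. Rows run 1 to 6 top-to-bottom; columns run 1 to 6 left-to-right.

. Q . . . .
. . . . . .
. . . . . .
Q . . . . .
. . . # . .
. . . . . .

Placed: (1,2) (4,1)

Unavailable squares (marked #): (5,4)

(1,2) (2,4) (3,6) (4,1) (5,3) (6,5)

Row 2: attacked by (1,2)→{1,2,3}; (4,1)→{1,3}. Safe: 4, 5, 6. Place at column 4.
Row 3: attacked by (1,2)→{2,4}; (2,4)→{3,4,5}; (4,1)→{1,2}. Safe: 6. Place at column 6.
Row 5: attacked by (1,2)→{2,6}; (2,4)→{1,4}; (3,6)→{4,6}; (4,1)→{1,2}. Blocked: 4. Safe: 3, 5. Place at column 3.
Row 6: attacked by (1,2)→{2}; (2,4)→{4}; (3,6)→{3,6}; (4,1)→{1,3}; (5,3)→{2,3,4}. Safe: 5. Place at column 5.
Columns [2, 4, 6, 1, 3, 5], r−c [-1, -2, -3, 3, 2, 1], r+c [3, 6, 9, 5, 8, 11] are all distinct, so no two queens attack.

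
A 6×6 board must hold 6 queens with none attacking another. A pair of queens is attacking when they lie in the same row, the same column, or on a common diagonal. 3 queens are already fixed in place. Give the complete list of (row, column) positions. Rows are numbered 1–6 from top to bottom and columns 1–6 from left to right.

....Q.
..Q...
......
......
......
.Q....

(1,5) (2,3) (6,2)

Row 3: attacked by (1,5)→{3,5}; (2,3)→{2,3,4}; (6,2)→{2,5}. Safe: 1, 6. Place at column 1.
Row 4: attacked by (1,5)→{2,5}; (2,3)→{1,3,5}; (3,1)→{1,2}; (6,2)→{2,4}. Safe: 6. Place at column 6.
Row 5: attacked by (1,5)→{1,5}; (2,3)→{3,6}; (3,1)→{1,3}; (4,6)→{5,6}; (6,2)→{1,2,3}. Safe: 4. Place at column 4.
Columns [5, 3, 1, 6, 4, 2], r−c [-4, -1, 2, -2, 1, 4], r+c [6, 5, 4, 10, 9, 8] are all distinct, so no two queens attack.

(1,5) (2,3) (3,1) (4,6) (5,4) (6,2)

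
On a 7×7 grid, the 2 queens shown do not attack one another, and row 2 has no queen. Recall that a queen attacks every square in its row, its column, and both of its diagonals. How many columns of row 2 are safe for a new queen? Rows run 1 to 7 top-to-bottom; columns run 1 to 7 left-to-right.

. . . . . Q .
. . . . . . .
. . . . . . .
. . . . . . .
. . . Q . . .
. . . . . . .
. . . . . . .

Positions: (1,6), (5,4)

2

(1,6) attacks row 2 at column 6 and diagonals 5, 7.
(5,4) attacks row 2 at column 4 and diagonals 1, 7.
Attacked columns: {1, 4, 5, 6, 7}. Safe: {2, 3}.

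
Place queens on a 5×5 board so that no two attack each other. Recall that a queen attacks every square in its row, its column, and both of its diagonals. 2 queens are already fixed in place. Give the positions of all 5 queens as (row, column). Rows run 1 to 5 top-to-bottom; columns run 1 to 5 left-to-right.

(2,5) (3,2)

Row 1: attacked by (2,5)→{4,5}; (3,2)→{2,4}. Safe: 1, 3. Place at column 3.
Row 4: attacked by (1,3)→{3}; (2,5)→{3,5}; (3,2)→{1,2,3}. Safe: 4. Place at column 4.
Row 5: attacked by (1,3)→{3}; (2,5)→{2,5}; (3,2)→{2,4}; (4,4)→{3,4,5}. Safe: 1. Place at column 1.
Columns [3, 5, 2, 4, 1], r−c [-2, -3, 1, 0, 4], r+c [4, 7, 5, 8, 6] are all distinct, so no two queens attack.

(1,3) (2,5) (3,2) (4,4) (5,1)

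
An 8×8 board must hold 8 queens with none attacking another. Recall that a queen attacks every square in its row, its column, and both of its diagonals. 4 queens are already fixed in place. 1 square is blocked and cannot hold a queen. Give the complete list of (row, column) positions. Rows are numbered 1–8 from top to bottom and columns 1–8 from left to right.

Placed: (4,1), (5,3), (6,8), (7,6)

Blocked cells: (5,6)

Row 1: attacked by (4,1)→{1,4}; (5,3)→{3,7}; (6,8)→{3,8}; (7,6)→{6}. Safe: 2, 5. Place at column 2.
Row 2: attacked by (1,2)→{1,2,3}; (4,1)→{1,3}; (5,3)→{3,6}; (6,8)→{4,8}; (7,6)→{1,6}. Safe: 5, 7. Place at column 5.
Row 3: attacked by (1,2)→{2,4}; (2,5)→{4,5,6}; (4,1)→{1,2}; (5,3)→{1,3,5}; (6,8)→{5,8}; (7,6)→{2,6}. Safe: 7. Place at column 7.
Row 8: attacked by (1,2)→{2}; (2,5)→{5}; (3,7)→{2,7}; (4,1)→{1,5}; (5,3)→{3,6}; (6,8)→{6,8}; (7,6)→{5,6,7}. Safe: 4. Place at column 4.
Columns [2, 5, 7, 1, 3, 8, 6, 4], r−c [-1, -3, -4, 3, 2, -2, 1, 4], r+c [3, 7, 10, 5, 8, 14, 13, 12] are all distinct, so no two queens attack.

(1,2) (2,5) (3,7) (4,1) (5,3) (6,8) (7,6) (8,4)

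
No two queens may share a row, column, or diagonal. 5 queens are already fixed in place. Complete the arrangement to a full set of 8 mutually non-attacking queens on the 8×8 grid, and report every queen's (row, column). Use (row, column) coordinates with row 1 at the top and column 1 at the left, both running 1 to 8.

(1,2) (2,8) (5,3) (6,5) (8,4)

(1,2) (2,8) (3,6) (4,1) (5,3) (6,5) (7,7) (8,4)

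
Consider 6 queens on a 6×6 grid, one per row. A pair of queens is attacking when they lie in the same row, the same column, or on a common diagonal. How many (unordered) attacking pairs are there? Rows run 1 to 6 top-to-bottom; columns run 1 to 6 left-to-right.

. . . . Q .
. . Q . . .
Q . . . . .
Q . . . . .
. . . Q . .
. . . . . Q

Same column: (3,1)–(4,1) (column 1).
Same diagonal: (2,3)–(4,1) (|2−4| = |3−1| = 2).
Total attacking pairs: 2.

2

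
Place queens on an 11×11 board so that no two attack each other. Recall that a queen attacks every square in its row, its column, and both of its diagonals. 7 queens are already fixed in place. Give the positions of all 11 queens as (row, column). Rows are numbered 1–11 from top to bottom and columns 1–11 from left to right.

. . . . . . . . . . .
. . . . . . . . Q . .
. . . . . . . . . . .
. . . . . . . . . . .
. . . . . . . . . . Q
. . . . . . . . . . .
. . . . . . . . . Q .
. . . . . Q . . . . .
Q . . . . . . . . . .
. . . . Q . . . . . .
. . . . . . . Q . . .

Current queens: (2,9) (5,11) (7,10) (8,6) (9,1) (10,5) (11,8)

(1,3) (2,9) (3,2) (4,4) (5,11) (6,7) (7,10) (8,6) (9,1) (10,5) (11,8)

Row 1: attacked by (2,9)→{8,9,10}; (5,11)→{7,11}; (7,10)→{4,10}; (8,6)→{6}; (9,1)→{1,9}; (10,5)→{5}; (11,8)→{8}. Safe: 2, 3. Place at column 3.
Row 3: attacked by (1,3)→{1,3,5}; (2,9)→{8,9,10}; (5,11)→{9,11}; (7,10)→{6,10}; (8,6)→{1,6,11}; (9,1)→{1,7}; (10,5)→{5}; (11,8)→{8}. Safe: 2, 4. Place at column 2.
Row 4: attacked by (1,3)→{3,6}; (2,9)→{7,9,11}; (3,2)→{1,2,3}; (5,11)→{10,11}; (7,10)→{7,10}; (8,6)→{2,6,10}; (9,1)→{1,6}; (10,5)→{5,11}; (11,8)→{1,8}. Safe: 4. Place at column 4.
Row 6: attacked by (1,3)→{3,8}; (2,9)→{5,9}; (3,2)→{2,5}; (4,4)→{2,4,6}; (5,11)→{10,11}; (7,10)→{9,10,11}; (8,6)→{4,6,8}; (9,1)→{1,4}; (10,5)→{1,5,9}; (11,8)→{3,8}. Safe: 7. Place at column 7.
Columns [3, 9, 2, 4, 11, 7, 10, 6, 1, 5, 8], r−c [-2, -7, 1, 0, -6, -1, -3, 2, 8, 5, 3], r+c [4, 11, 5, 8, 16, 13, 17, 14, 10, 15, 19] are all distinct, so no two queens attack.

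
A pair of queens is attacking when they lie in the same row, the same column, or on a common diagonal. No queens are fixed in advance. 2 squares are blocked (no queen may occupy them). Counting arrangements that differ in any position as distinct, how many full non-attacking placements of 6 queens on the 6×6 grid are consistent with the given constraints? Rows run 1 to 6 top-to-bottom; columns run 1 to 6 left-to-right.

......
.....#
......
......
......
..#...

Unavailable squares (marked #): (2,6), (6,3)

2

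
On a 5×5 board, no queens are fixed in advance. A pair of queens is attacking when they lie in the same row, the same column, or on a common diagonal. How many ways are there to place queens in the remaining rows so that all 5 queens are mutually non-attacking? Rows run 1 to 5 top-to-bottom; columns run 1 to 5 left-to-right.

10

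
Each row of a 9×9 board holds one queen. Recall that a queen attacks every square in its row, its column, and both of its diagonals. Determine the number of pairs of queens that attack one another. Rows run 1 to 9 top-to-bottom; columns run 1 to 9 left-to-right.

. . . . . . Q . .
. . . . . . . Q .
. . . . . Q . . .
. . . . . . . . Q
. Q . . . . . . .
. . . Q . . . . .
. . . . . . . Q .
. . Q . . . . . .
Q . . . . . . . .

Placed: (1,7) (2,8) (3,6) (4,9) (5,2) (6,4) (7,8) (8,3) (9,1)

5

Same column: (2,8)–(7,8) (column 8).
Same diagonal: (1,7)–(2,8) (|1−2| = |7−8| = 1); (2,8)–(6,4) (|2−6| = |8−4| = 4); (2,8)–(9,1) (|2−9| = |8−1| = 7); (6,4)–(9,1) (|6−9| = |4−1| = 3).
Total attacking pairs: 5.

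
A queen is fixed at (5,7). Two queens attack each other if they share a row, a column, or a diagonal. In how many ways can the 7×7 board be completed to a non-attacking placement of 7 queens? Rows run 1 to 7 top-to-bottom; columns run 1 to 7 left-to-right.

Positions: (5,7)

Branch on row 1: col 1 → 1; col 2 → 2; col 4 → 0; col 5 → 1; col 6 → 2.
Sum: 1 + 2 + 0 + 1 + 2 = 6.

6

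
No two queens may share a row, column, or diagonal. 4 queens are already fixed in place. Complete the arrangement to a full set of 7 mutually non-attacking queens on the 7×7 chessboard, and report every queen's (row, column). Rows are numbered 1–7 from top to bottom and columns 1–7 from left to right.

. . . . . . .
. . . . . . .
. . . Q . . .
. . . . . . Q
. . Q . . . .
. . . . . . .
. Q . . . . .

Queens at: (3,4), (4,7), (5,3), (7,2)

Row 1: attacked by (3,4)→{2,4,6}; (4,7)→{4,7}; (5,3)→{3,7}; (7,2)→{2}. Safe: 1, 5. Place at column 5.
Row 2: attacked by (1,5)→{4,5,6}; (3,4)→{3,4,5}; (4,7)→{5,7}; (5,3)→{3,6}; (7,2)→{2,7}. Safe: 1. Place at column 1.
Row 6: attacked by (1,5)→{5}; (2,1)→{1,5}; (3,4)→{1,4,7}; (4,7)→{5,7}; (5,3)→{2,3,4}; (7,2)→{1,2,3}. Safe: 6. Place at column 6.
Columns [5, 1, 4, 7, 3, 6, 2], r−c [-4, 1, -1, -3, 2, 0, 5], r+c [6, 3, 7, 11, 8, 12, 9] are all distinct, so no two queens attack.

(1,5) (2,1) (3,4) (4,7) (5,3) (6,6) (7,2)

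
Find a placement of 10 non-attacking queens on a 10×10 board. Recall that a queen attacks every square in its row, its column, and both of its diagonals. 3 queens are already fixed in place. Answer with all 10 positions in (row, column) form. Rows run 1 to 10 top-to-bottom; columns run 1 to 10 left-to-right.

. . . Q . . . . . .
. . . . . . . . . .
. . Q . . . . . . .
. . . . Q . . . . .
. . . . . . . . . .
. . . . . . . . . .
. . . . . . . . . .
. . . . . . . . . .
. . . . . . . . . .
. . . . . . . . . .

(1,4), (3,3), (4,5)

Row 2: attacked by (1,4)→{3,4,5}; (3,3)→{2,3,4}; (4,5)→{3,5,7}. Safe: 1, 6, 8, 9, 10. Place at column 8.
Row 5: attacked by (1,4)→{4,8}; (2,8)→{5,8}; (3,3)→{1,3,5}; (4,5)→{4,5,6}. Safe: 2, 7, 9, 10. Place at column 10.
Row 6: attacked by (1,4)→{4,9}; (2,8)→{4,8}; (3,3)→{3,6}; (4,5)→{3,5,7}; (5,10)→{9,10}. Safe: 1, 2. Place at column 1.
Row 7: attacked by (1,4)→{4,10}; (2,8)→{3,8}; (3,3)→{3,7}; (4,5)→{2,5,8}; (5,10)→{8,10}; (6,1)→{1,2}. Safe: 6, 9. Place at column 9.
Row 8: attacked by (1,4)→{4}; (2,8)→{2,8}; (3,3)→{3,8}; (4,5)→{1,5,9}; (5,10)→{7,10}; (6,1)→{1,3}; (7,9)→{8,9,10}. Safe: 6. Place at column 6.
Row 9: attacked by (1,4)→{4}; (2,8)→{1,8}; (3,3)→{3,9}; (4,5)→{5,10}; (5,10)→{6,10}; (6,1)→{1,4}; (7,9)→{7,9}; (8,6)→{5,6,7}. Safe: 2. Place at column 2.
Row 10: attacked by (1,4)→{4}; (2,8)→{8}; (3,3)→{3,10}; (4,5)→{5}; (5,10)→{5,10}; (6,1)→{1,5}; (7,9)→{6,9}; (8,6)→{4,6,8}; (9,2)→{1,2,3}. Safe: 7. Place at column 7.
Columns [4, 8, 3, 5, 10, 1, 9, 6, 2, 7], r−c [-3, -6, 0, -1, -5, 5, -2, 2, 7, 3], r+c [5, 10, 6, 9, 15, 7, 16, 14, 11, 17] are all distinct, so no two queens attack.

(1,4) (2,8) (3,3) (4,5) (5,10) (6,1) (7,9) (8,6) (9,2) (10,7)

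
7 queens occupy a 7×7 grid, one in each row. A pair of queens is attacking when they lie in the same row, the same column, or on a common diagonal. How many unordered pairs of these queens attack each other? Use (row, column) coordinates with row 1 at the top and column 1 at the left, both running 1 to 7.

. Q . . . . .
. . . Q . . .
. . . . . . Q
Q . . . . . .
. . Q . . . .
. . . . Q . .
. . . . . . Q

1

Same column: (3,7)–(7,7) (column 7).
Total attacking pairs: 1.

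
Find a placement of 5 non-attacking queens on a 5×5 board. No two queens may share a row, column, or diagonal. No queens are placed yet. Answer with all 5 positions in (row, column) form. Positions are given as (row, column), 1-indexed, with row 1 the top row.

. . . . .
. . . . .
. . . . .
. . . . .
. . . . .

(1,3) (2,5) (3,2) (4,4) (5,1)

Row 1: Safe: 1, 2, 3, 4, 5. Place at column 3.
Row 2: attacked by (1,3)→{2,3,4}. Safe: 1, 5. Place at column 5.
Row 3: attacked by (1,3)→{1,3,5}; (2,5)→{4,5}. Safe: 2. Place at column 2.
Row 4: attacked by (1,3)→{3}; (2,5)→{3,5}; (3,2)→{1,2,3}. Safe: 4. Place at column 4.
Row 5: attacked by (1,3)→{3}; (2,5)→{2,5}; (3,2)→{2,4}; (4,4)→{3,4,5}. Safe: 1. Place at column 1.
Columns [3, 5, 2, 4, 1], r−c [-2, -3, 1, 0, 4], r+c [4, 7, 5, 8, 6] are all distinct, so no two queens attack.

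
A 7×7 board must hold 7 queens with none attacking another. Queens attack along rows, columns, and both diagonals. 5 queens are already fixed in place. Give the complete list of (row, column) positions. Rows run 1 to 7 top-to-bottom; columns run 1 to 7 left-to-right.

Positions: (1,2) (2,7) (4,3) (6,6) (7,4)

(1,2) (2,7) (3,5) (4,3) (5,1) (6,6) (7,4)

Row 3: attacked by (1,2)→{2,4}; (2,7)→{6,7}; (4,3)→{2,3,4}; (6,6)→{3,6}; (7,4)→{4}. Safe: 1, 5. Place at column 5.
Row 5: attacked by (1,2)→{2,6}; (2,7)→{4,7}; (3,5)→{3,5,7}; (4,3)→{2,3,4}; (6,6)→{5,6,7}; (7,4)→{2,4,6}. Safe: 1. Place at column 1.
Columns [2, 7, 5, 3, 1, 6, 4], r−c [-1, -5, -2, 1, 4, 0, 3], r+c [3, 9, 8, 7, 6, 12, 11] are all distinct, so no two queens attack.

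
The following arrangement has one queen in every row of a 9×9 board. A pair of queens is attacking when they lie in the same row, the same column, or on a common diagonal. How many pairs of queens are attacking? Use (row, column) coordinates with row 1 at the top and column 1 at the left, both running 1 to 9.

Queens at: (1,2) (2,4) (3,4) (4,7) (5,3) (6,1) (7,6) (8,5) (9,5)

5

Same column: (2,4)–(3,4) (column 4); (8,5)–(9,5) (column 5).
Same diagonal: (1,2)–(3,4) (|1−3| = |2−4| = 2); (3,4)–(6,1) (|3−6| = |4−1| = 3); (7,6)–(8,5) (|7−8| = |6−5| = 1).
Total attacking pairs: 5.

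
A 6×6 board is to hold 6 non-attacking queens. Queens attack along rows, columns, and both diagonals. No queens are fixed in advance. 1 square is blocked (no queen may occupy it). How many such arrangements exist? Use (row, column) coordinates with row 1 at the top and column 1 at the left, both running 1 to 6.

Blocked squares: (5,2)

4

Branch on row 1: col 1 → 0; col 2 → 1; col 3 → 1; col 4 → 1; col 5 → 1; col 6 → 0.
Sum: 0 + 1 + 1 + 1 + 1 + 0 = 4.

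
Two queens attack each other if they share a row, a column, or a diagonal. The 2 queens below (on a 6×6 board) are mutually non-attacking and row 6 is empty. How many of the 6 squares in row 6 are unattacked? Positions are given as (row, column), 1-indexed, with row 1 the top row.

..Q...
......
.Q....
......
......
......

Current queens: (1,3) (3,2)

3

(1,3) attacks row 6 at column 3.
(3,2) attacks row 6 at column 2 and diagonals 5.
Attacked columns: {2, 3, 5}. Safe: {1, 4, 6}.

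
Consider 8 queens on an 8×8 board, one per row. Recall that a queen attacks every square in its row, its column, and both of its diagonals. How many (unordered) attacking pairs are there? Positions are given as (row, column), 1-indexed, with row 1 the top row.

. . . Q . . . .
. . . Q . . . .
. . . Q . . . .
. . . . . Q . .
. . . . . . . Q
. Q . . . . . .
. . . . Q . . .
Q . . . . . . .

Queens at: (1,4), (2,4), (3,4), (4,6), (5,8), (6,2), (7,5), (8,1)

5

Same column: (1,4)–(2,4) (column 4); (1,4)–(3,4) (column 4); (2,4)–(3,4) (column 4).
Same diagonal: (1,4)–(5,8) (|1−5| = |4−8| = 4); (2,4)–(4,6) (|2−4| = |4−6| = 2).
Total attacking pairs: 5.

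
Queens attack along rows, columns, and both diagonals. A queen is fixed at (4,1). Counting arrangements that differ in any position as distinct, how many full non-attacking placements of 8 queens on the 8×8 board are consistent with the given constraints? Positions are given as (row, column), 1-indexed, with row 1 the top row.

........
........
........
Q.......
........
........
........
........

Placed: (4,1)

18

Branch on row 1: col 2 → 2; col 3 → 4; col 5 → 5; col 6 → 4; col 7 → 2; col 8 → 1.
Sum: 2 + 4 + 5 + 4 + 2 + 1 = 18.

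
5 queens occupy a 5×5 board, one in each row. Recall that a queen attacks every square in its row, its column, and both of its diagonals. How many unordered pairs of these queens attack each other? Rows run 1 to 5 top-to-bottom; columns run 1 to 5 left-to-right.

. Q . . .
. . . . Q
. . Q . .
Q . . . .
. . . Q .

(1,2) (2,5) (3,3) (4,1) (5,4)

0

All columns are distinct and no two queens satisfy |Δrow| = |Δcol|, so no pair attacks.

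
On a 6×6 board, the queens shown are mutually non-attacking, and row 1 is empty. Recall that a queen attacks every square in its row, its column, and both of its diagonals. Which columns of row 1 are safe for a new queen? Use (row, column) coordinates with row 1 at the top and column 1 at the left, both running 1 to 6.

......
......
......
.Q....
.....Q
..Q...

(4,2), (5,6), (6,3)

columns 1, 4

(4,2) attacks row 1 at column 2 and diagonals 5.
(5,6) attacks row 1 at column 6 and diagonals 2.
(6,3) attacks row 1 at column 3.
Attacked columns: {2, 3, 5, 6}. Safe: {1, 4}.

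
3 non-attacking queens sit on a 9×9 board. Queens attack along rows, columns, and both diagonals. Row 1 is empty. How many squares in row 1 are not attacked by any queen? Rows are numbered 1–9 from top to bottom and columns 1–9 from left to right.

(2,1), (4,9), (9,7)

(2,1) attacks row 1 at column 1 and diagonals 2.
(4,9) attacks row 1 at column 9 and diagonals 6.
(9,7) attacks row 1 at column 7.
Attacked columns: {1, 2, 6, 7, 9}. Safe: {3, 4, 5, 8}.

4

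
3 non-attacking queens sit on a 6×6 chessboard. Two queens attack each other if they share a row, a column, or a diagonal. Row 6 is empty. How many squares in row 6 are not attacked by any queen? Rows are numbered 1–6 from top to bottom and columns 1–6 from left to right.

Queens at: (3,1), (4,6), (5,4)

(3,1) attacks row 6 at column 1 and diagonals 4.
(4,6) attacks row 6 at column 6 and diagonals 4.
(5,4) attacks row 6 at column 4 and diagonals 3, 5.
Attacked columns: {1, 3, 4, 5, 6}. Safe: {2}.

1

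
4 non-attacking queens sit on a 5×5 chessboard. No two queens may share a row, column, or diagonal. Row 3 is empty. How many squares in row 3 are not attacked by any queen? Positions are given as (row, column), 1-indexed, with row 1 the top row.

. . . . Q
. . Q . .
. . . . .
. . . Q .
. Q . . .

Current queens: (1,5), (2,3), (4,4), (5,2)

(1,5) attacks row 3 at column 5 and diagonals 3.
(2,3) attacks row 3 at column 3 and diagonals 2, 4.
(4,4) attacks row 3 at column 4 and diagonals 3, 5.
(5,2) attacks row 3 at column 2 and diagonals 4.
Attacked columns: {2, 3, 4, 5}. Safe: {1}.

1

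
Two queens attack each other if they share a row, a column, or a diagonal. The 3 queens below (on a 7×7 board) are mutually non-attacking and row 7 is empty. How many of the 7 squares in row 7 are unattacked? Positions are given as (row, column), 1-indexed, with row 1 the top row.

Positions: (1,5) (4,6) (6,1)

(1,5) attacks row 7 at column 5.
(4,6) attacks row 7 at column 6 and diagonals 3.
(6,1) attacks row 7 at column 1 and diagonals 2.
Attacked columns: {1, 2, 3, 5, 6}. Safe: {4, 7}.

2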